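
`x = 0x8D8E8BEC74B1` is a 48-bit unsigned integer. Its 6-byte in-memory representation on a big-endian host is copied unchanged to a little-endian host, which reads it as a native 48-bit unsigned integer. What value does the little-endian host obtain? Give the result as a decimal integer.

Stored big-endian, the bytes at ascending addresses are 8D 8E 8B EC 74 B1.
Read back as little-endian, the first byte is least significant, giving 0xB174EC8B8E8D.
0xB174EC8B8E8D = 195115742891661.

195115742891661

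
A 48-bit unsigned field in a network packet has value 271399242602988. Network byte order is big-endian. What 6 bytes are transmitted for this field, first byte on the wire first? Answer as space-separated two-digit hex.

271399242602988 in hexadecimal, padded to 48 bits, is 0xF6D60F7299EC.
Split into bytes (most-significant first): F6 D6 0F 72 99 EC.
Big-endian: lowest address holds the most-significant byte.
So the memory order matches the most-significant-first order: F6 D6 0F 72 99 EC.

F6 D6 0F 72 99 EC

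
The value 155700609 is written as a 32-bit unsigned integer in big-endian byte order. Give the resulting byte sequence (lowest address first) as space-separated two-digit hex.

155700609 in hexadecimal, padded to 32 bits, is 0x0947CD81.
Split into bytes (most-significant first): 09 47 CD 81.
Big-endian stores the most-significant byte at the lowest address.
So the memory order matches the most-significant-first order: 09 47 CD 81.

09 47 CD 81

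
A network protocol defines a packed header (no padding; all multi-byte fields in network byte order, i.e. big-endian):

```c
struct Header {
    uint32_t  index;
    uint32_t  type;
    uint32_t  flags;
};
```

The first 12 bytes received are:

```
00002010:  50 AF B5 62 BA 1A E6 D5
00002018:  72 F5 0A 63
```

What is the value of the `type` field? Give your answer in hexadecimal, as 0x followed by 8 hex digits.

`type` follows `index` (4 bytes), so it starts at byte offset 4 and occupies 4 bytes.
Bytes at offsets 4..7: BA 1A E6 D5.
In big-endian order the high byte comes first in memory.
The bytes are already most-significant first: 0xBA1AE6D5.

0xBA1AE6D5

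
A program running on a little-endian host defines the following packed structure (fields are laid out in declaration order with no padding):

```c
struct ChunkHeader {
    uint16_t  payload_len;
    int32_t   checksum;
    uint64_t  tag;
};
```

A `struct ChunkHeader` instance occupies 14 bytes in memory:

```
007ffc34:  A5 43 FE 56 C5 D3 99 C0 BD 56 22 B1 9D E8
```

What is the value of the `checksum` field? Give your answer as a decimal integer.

`checksum` follows `payload_len` (2 bytes), so it starts at byte offset 2 and occupies 4 bytes.
Bytes at offsets 2..5: FE 56 C5 D3.
In little-endian order the low byte comes first in memory.
Reassemble most-significant byte first: D3 C5 56 FE → 0xD3C556FE.
Top bit is set, so as a signed 32-bit value this is 0xD3C556FE − 2^32 = -742041858.

-742041858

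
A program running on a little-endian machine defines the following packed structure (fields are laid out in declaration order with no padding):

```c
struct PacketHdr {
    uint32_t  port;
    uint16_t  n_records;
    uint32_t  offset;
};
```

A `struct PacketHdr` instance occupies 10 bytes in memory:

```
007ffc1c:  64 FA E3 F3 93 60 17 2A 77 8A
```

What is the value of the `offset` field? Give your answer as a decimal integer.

`offset` follows `port` (4 B), `n_records` (2 B), so it starts at offset 4 + 2 = 6 and occupies 4 bytes.
Bytes at offsets 6..9: 17 2A 77 8A.
Little-endian stores the least-significant byte at the lowest address.
Reassemble most-significant byte first: 8A 77 2A 17 → 0x8A772A17.
0x8A772A17 = 2323065367.

2323065367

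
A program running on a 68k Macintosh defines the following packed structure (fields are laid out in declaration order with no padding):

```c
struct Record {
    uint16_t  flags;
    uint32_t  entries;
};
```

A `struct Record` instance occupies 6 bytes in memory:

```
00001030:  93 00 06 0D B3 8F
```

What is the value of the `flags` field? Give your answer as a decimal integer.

37632

`flags` is the first field, at byte offset 0, occupying 2 bytes.
Bytes at offsets 0..1: 93 00.
In big-endian order the high byte comes first in memory.
The bytes are already most-significant first: 0x9300.
0x9300 = 37632.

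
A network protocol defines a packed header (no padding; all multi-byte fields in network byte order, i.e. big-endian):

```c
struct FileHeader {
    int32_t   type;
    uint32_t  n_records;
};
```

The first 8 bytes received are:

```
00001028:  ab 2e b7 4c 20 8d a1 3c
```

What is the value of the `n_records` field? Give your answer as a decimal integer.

546152764

`n_records` follows `type` (4 bytes), so it starts at byte offset 4 and occupies 4 bytes.
Bytes at offsets 4..7: 20 8D A1 3C.
Big-endian: lowest address holds the most-significant byte.
The bytes are already most-significant first: 0x208DA13C.
0x208DA13C = 546152764.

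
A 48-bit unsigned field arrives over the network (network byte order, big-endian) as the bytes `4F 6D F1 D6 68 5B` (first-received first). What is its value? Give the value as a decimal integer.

In big-endian order the high byte comes first in memory.
The bytes are already most-significant first: 0x4F6DF1D6685B.
0x4F6DF1D6685B = 87333627390043.

87333627390043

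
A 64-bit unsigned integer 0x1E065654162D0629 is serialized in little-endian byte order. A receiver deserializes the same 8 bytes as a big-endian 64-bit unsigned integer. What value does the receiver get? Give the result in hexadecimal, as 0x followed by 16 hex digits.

0x29062D165456061E

Stored little-endian, the bytes at ascending addresses are 29 06 2D 16 54 56 06 1E.
Read back as big-endian, the last byte is least significant, giving 0x29062D165456061E.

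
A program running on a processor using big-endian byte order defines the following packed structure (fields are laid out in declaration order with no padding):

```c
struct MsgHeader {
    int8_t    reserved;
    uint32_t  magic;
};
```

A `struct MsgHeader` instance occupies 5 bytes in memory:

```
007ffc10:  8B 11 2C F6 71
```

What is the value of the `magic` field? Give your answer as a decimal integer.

`magic` follows `reserved` (1 byte), so it starts at byte offset 1 and occupies 4 bytes.
Bytes at offsets 1..4: 11 2C F6 71.
In big-endian order the high byte comes first in memory.
The bytes are already most-significant first: 0x112CF671.
0x112CF671 = 288159345.

288159345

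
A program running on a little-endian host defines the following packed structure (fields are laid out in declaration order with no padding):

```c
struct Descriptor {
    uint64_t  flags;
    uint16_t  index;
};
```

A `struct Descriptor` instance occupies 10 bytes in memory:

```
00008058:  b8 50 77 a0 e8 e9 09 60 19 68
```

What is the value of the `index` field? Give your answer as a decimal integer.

26649

`index` follows `flags` (8 bytes), so it starts at byte offset 8 and occupies 2 bytes.
Bytes at offsets 8..9: 19 68.
Little-endian stores the least-significant byte at the lowest address.
Reassemble most-significant byte first: 68 19 → 0x6819.
0x6819 = 26649.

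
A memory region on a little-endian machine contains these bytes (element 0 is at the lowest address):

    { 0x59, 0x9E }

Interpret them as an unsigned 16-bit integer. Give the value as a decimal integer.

In little-endian order the low byte comes first in memory.
Reassemble most-significant byte first: 9E 59 → 0x9E59.
0x9E59 = 40537.

40537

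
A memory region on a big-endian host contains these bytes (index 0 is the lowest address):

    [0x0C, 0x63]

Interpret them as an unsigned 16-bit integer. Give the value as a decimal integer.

Big-endian stores the most-significant byte at the lowest address.
The bytes are already most-significant first: 0x0C63.
0x0C63 = 3171.

3171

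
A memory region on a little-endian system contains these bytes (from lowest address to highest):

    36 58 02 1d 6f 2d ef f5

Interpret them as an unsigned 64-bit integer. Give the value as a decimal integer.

In little-endian order the low byte comes first in memory.
Reassemble most-significant byte first: F5 EF 2D 6F 1D 02 58 36 → 0xF5EF2D6F1D025836.
0xF5EF2D6F1D025836 = 17721433013977503798.

17721433013977503798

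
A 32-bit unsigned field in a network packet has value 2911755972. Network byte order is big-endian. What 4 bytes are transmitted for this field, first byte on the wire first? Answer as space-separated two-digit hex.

AD 8D DE C4

2911755972 in hexadecimal, padded to 32 bits, is 0xAD8DDEC4.
Split into bytes (most-significant first): AD 8D DE C4.
Big-endian: lowest address holds the most-significant byte.
So the memory order matches the most-significant-first order: AD 8D DE C4.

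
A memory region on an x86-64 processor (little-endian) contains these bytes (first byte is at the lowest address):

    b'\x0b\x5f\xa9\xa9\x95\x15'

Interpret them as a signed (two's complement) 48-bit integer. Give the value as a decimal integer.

23732540759819

Little-endian: lowest address holds the least-significant byte.
Reassemble most-significant byte first: 15 95 A9 A9 5F 0B → 0x1595A9A95F0B.
0x1595A9A95F0B = 23732540759819.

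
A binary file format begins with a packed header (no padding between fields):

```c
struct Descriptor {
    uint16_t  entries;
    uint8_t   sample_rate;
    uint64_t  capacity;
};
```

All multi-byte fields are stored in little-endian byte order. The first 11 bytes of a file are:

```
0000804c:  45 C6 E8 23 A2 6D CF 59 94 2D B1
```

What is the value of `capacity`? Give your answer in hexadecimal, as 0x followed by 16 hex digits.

`capacity` follows `entries` (2 B), `sample_rate` (1 B), so it starts at offset 2 + 1 = 3 and occupies 8 bytes.
Bytes at offsets 3..10: 23 A2 6D CF 59 94 2D B1.
Little-endian: lowest address holds the least-significant byte.
Reassemble most-significant byte first: B1 2D 94 59 CF 6D A2 23 → 0xB12D9459CF6DA223.

0xB12D9459CF6DA223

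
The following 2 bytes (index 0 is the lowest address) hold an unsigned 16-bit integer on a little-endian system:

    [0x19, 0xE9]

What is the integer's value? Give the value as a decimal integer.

59673

In little-endian order the low byte comes first in memory.
Reassemble most-significant byte first: E9 19 → 0xE919.
0xE919 = 59673.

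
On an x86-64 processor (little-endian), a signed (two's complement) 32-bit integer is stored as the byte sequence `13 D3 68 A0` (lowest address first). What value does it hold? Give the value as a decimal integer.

Little-endian: lowest address holds the least-significant byte.
Reassemble most-significant byte first: A0 68 D3 13 → 0xA068D313.
Top bit is set, so as a signed 32-bit value this is 0xA068D313 − 2^32 = -1603742957.

-1603742957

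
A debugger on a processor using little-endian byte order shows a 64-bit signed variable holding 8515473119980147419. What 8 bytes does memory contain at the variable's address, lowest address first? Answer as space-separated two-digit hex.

8515473119980147419 in hexadecimal, padded to 64 bits, is 0x762D09AF8ACDD2DB.
Split into bytes (most-significant first): 76 2D 09 AF 8A CD D2 DB.
In little-endian order the low byte comes first in memory.
So at ascending addresses the bytes are DB D2 CD 8A AF 09 2D 76.

DB D2 CD 8A AF 09 2D 76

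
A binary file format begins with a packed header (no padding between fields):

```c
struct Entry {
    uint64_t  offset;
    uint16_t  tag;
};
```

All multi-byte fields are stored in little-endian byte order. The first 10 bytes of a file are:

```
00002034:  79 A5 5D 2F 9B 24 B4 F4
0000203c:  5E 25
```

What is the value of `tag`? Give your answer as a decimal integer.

9566

`tag` follows `offset` (8 bytes), so it starts at byte offset 8 and occupies 2 bytes.
Bytes at offsets 8..9: 5E 25.
Little-endian stores the least-significant byte at the lowest address.
Reassemble most-significant byte first: 25 5E → 0x255E.
0x255E = 9566.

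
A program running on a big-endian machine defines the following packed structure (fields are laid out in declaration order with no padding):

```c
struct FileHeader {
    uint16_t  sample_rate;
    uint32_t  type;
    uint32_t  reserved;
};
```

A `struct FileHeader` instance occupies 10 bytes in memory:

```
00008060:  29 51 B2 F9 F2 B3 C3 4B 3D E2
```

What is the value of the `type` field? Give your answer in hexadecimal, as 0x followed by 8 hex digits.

`type` follows `sample_rate` (2 bytes), so it starts at byte offset 2 and occupies 4 bytes.
Bytes at offsets 2..5: B2 F9 F2 B3.
Big-endian stores the most-significant byte at the lowest address.
The bytes are already most-significant first: 0xB2F9F2B3.

0xB2F9F2B3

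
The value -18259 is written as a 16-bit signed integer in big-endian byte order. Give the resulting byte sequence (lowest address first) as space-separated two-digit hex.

B8 AD

Two's complement of -18259 in 16 bits: 18259 = 0x4753; invert → 0xB8AC; add 1 → 0xB8AD.
Split into bytes (most-significant first): B8 AD.
In big-endian order the high byte comes first in memory.
So the memory order matches the most-significant-first order: B8 AD.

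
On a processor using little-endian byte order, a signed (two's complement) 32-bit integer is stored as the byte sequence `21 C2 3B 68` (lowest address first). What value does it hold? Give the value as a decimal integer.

Little-endian stores the least-significant byte at the lowest address.
Reassemble most-significant byte first: 68 3B C2 21 → 0x683BC221.
0x683BC221 = 1748746785.

1748746785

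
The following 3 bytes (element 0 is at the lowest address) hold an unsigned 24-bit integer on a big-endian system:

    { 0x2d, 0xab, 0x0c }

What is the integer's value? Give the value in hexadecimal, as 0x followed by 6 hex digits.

0x2DAB0C

Big-endian stores the most-significant byte at the lowest address.
The bytes are already most-significant first: 0x2DAB0C.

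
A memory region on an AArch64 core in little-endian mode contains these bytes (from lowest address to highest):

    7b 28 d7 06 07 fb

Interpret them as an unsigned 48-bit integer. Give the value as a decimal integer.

Little-endian: lowest address holds the least-significant byte.
Reassemble most-significant byte first: FB 07 06 D7 28 7B → 0xFB0706D7287B.
0xFB0706D7287B = 276007598106747.

276007598106747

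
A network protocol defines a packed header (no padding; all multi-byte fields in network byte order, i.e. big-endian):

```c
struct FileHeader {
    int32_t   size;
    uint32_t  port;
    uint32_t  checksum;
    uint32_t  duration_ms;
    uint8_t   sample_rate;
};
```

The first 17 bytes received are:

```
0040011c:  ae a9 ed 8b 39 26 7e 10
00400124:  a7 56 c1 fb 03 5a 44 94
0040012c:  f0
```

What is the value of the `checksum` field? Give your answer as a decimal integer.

2807480827

`checksum` follows `size` (4 B), `port` (4 B), so it starts at offset 4 + 4 = 8 and occupies 4 bytes.
Bytes at offsets 8..11: A7 56 C1 FB.
In big-endian order the high byte comes first in memory.
The bytes are already most-significant first: 0xA756C1FB.
0xA756C1FB = 2807480827.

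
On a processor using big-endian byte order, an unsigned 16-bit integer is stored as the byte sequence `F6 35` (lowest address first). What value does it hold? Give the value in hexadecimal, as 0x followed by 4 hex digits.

Big-endian: lowest address holds the most-significant byte.
The bytes are already most-significant first: 0xF635.

0xF635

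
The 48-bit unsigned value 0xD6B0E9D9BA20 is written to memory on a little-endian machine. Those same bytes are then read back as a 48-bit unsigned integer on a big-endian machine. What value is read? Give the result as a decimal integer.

35986891976918

Stored little-endian, the bytes at ascending addresses are 20 BA D9 E9 B0 D6.
Read back as big-endian, the last byte is least significant, giving 0x20BAD9E9B0D6.
0x20BAD9E9B0D6 = 35986891976918.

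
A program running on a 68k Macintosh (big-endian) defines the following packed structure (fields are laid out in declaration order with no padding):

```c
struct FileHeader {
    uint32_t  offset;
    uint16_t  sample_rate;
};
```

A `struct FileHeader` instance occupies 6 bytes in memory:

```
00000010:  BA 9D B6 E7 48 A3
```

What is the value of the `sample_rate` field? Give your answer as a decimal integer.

18595

`sample_rate` follows `offset` (4 bytes), so it starts at byte offset 4 and occupies 2 bytes.
Bytes at offsets 4..5: 48 A3.
Big-endian stores the most-significant byte at the lowest address.
The bytes are already most-significant first: 0x48A3.
0x48A3 = 18595.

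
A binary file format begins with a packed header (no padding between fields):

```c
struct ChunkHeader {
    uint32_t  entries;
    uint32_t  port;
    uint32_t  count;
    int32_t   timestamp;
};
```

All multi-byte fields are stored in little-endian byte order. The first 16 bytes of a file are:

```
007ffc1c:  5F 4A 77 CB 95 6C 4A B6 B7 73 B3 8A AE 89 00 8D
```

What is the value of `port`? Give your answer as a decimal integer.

3058330773

`port` follows `entries` (4 bytes), so it starts at byte offset 4 and occupies 4 bytes.
Bytes at offsets 4..7: 95 6C 4A B6.
In little-endian order the low byte comes first in memory.
Reassemble most-significant byte first: B6 4A 6C 95 → 0xB64A6C95.
0xB64A6C95 = 3058330773.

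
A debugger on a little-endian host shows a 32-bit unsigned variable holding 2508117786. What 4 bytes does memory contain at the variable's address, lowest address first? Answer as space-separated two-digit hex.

1A D7 7E 95

2508117786 in hexadecimal, padded to 32 bits, is 0x957ED71A.
Split into bytes (most-significant first): 95 7E D7 1A.
Little-endian: lowest address holds the least-significant byte.
So at ascending addresses the bytes are 1A D7 7E 95.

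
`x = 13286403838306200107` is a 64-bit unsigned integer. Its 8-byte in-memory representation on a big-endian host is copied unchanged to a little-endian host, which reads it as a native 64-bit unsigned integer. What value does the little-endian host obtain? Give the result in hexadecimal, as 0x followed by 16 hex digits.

0x2BAAA084E5C962B8

13286403838306200107 in 64-bit hexadecimal is 0xB862C9E584A0AA2B.
Stored big-endian, the bytes at ascending addresses are B8 62 C9 E5 84 A0 AA 2B.
Read back as little-endian, the first byte is least significant, giving 0x2BAAA084E5C962B8.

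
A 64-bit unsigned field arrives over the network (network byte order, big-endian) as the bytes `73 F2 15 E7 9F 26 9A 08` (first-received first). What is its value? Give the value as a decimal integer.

8354764343277427208

Big-endian stores the most-significant byte at the lowest address.
The bytes are already most-significant first: 0x73F215E79F269A08.
0x73F215E79F269A08 = 8354764343277427208.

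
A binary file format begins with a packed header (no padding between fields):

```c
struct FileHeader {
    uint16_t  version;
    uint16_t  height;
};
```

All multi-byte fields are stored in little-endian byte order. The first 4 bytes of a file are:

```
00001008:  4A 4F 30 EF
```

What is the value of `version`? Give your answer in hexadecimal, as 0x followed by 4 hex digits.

0x4F4A

`version` is the first field, at byte offset 0, occupying 2 bytes.
Bytes at offsets 0..1: 4A 4F.
Little-endian: lowest address holds the least-significant byte.
Reassemble most-significant byte first: 4F 4A → 0x4F4A.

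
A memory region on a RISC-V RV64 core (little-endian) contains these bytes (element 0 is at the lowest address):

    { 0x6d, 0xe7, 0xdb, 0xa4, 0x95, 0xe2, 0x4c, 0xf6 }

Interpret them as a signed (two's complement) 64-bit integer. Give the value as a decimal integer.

-698934709805389971

In little-endian order the low byte comes first in memory.
Reassemble most-significant byte first: F6 4C E2 95 A4 DB E7 6D → 0xF64CE295A4DBE76D.
Top bit is set, so as a signed 64-bit value this is 0xF64CE295A4DBE76D − 2^64 = -698934709805389971.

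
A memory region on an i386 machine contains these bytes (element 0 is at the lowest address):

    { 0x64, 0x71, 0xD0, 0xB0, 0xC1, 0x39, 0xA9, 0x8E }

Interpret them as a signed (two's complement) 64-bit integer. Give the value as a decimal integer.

-8166932945201761948

In little-endian order the low byte comes first in memory.
Reassemble most-significant byte first: 8E A9 39 C1 B0 D0 71 64 → 0x8EA939C1B0D07164.
Top bit is set, so as a signed 64-bit value this is 0x8EA939C1B0D07164 − 2^64 = -8166932945201761948.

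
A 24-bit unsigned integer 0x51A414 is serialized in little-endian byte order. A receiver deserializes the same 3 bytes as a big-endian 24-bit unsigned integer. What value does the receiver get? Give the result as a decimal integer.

1352785

Stored little-endian, the bytes at ascending addresses are 14 A4 51.
Read back as big-endian, the last byte is least significant, giving 0x14A451.
0x14A451 = 1352785.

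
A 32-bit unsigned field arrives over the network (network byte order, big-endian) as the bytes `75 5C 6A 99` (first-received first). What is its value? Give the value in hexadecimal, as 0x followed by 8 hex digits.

0x755C6A99

Big-endian stores the most-significant byte at the lowest address.
The bytes are already most-significant first: 0x755C6A99.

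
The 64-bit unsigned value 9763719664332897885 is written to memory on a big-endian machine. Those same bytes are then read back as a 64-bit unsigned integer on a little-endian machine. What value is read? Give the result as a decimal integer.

9763719664332897885 in 64-bit hexadecimal is 0x877FB34DE70EFE5D.
Stored big-endian, the bytes at ascending addresses are 87 7F B3 4D E7 0E FE 5D.
Read back as little-endian, the first byte is least significant, giving 0x5DFE0EE74DB37F87.
0x5DFE0EE74DB37F87 = 6772867276215648135.

6772867276215648135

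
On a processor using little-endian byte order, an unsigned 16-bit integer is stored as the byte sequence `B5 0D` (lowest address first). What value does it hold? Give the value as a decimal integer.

3509

In little-endian order the low byte comes first in memory.
Reassemble most-significant byte first: 0D B5 → 0x0DB5.
0x0DB5 = 3509.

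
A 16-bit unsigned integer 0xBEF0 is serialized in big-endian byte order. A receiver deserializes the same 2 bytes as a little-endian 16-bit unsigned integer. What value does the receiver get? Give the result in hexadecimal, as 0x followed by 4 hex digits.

Stored big-endian, the bytes at ascending addresses are BE F0.
Read back as little-endian, the first byte is least significant, giving 0xF0BE.

0xF0BE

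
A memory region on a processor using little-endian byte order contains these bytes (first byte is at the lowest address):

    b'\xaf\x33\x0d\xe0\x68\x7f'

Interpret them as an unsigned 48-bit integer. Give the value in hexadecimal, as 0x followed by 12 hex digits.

In little-endian order the low byte comes first in memory.
Reassemble most-significant byte first: 7F 68 E0 0D 33 AF → 0x7F68E00D33AF.

0x7F68E00D33AF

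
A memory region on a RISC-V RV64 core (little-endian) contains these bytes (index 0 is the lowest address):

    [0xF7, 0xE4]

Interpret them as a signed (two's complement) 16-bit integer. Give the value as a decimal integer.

-6921

In little-endian order the low byte comes first in memory.
Reassemble most-significant byte first: E4 F7 → 0xE4F7.
Top bit is set, so as a signed 16-bit value this is 0xE4F7 − 2^16 = -6921.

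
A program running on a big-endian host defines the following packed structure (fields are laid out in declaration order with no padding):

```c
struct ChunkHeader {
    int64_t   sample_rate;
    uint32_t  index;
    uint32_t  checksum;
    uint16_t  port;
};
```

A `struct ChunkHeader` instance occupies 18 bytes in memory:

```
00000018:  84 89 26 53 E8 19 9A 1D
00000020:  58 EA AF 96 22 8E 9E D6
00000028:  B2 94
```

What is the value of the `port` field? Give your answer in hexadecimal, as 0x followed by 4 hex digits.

`port` follows `sample_rate` (8 B), `index` (4 B), `checksum` (4 B), so it starts at offset 8 + 4 + 4 = 16 and occupies 2 bytes.
Bytes at offsets 16..17: B2 94.
Big-endian stores the most-significant byte at the lowest address.
The bytes are already most-significant first: 0xB294.

0xB294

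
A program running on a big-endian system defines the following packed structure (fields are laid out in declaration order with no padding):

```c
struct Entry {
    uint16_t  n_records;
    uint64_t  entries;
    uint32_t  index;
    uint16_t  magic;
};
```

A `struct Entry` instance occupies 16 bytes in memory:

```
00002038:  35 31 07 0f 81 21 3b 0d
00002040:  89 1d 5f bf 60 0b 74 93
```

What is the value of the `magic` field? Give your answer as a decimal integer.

29843

`magic` follows `n_records` (2 B), `entries` (8 B), `index` (4 B), so it starts at offset 2 + 8 + 4 = 14 and occupies 2 bytes.
Bytes at offsets 14..15: 74 93.
In big-endian order the high byte comes first in memory.
The bytes are already most-significant first: 0x7493.
0x7493 = 29843.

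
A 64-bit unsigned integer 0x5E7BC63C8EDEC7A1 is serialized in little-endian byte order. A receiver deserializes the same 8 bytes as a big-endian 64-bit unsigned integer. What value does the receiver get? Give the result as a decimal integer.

11657530862958181214

Stored little-endian, the bytes at ascending addresses are A1 C7 DE 8E 3C C6 7B 5E.
Read back as big-endian, the last byte is least significant, giving 0xA1C7DE8E3CC67B5E.
0xA1C7DE8E3CC67B5E = 11657530862958181214.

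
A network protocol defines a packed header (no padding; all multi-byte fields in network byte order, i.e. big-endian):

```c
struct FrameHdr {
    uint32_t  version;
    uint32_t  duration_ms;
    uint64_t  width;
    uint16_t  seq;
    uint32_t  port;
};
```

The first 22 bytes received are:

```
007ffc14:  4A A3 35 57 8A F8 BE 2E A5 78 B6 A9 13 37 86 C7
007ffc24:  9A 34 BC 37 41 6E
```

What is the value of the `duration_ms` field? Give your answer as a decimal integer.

`duration_ms` follows `version` (4 bytes), so it starts at byte offset 4 and occupies 4 bytes.
Bytes at offsets 4..7: 8A F8 BE 2E.
In big-endian order the high byte comes first in memory.
The bytes are already most-significant first: 0x8AF8BE2E.
0x8AF8BE2E = 2331557422.

2331557422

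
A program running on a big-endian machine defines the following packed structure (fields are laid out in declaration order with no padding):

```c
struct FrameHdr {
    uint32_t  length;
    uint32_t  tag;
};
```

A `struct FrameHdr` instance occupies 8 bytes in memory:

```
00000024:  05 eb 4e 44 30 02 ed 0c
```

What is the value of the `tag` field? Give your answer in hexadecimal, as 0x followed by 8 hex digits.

0x3002ED0C

`tag` follows `length` (4 bytes), so it starts at byte offset 4 and occupies 4 bytes.
Bytes at offsets 4..7: 30 02 ED 0C.
Big-endian: lowest address holds the most-significant byte.
The bytes are already most-significant first: 0x3002ED0C.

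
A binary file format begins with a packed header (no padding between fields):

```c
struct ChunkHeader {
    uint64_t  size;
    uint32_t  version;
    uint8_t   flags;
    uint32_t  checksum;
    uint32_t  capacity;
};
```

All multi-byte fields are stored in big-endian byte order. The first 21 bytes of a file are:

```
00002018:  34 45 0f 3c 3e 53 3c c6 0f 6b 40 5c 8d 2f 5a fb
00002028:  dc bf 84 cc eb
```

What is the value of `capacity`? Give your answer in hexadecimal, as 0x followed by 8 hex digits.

`capacity` follows `size` (8 B), `version` (4 B), `flags` (1 B), `checksum` (4 B), so it starts at offset 8 + 4 + 1 + 4 = 17 and occupies 4 bytes.
Bytes at offsets 17..20: BF 84 CC EB.
Big-endian stores the most-significant byte at the lowest address.
The bytes are already most-significant first: 0xBF84CCEB.

0xBF84CCEB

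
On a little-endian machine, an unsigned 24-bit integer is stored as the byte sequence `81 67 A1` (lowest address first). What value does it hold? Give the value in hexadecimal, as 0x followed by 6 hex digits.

Little-endian: lowest address holds the least-significant byte.
Reassemble most-significant byte first: A1 67 81 → 0xA16781.

0xA16781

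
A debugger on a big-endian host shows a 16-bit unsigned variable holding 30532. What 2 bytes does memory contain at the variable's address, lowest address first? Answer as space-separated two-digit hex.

77 44

30532 in hexadecimal, padded to 16 bits, is 0x7744.
Split into bytes (most-significant first): 77 44.
Big-endian: lowest address holds the most-significant byte.
So the memory order matches the most-significant-first order: 77 44.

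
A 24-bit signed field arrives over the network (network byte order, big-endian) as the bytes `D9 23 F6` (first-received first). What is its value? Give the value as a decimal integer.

-2546698

Big-endian: lowest address holds the most-significant byte.
The bytes are already most-significant first: 0xD923F6.
Top bit is set, so as a signed 24-bit value this is 0xD923F6 − 2^24 = -2546698.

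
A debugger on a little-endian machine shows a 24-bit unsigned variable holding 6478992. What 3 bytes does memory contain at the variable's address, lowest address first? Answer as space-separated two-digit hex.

90 DC 62

6478992 in hexadecimal, padded to 24 bits, is 0x62DC90.
Split into bytes (most-significant first): 62 DC 90.
In little-endian order the low byte comes first in memory.
So at ascending addresses the bytes are 90 DC 62.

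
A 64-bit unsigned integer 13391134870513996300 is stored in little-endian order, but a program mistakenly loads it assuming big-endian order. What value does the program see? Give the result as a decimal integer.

13391134870513996300 in 64-bit hexadecimal is 0xB9D6DE372855520C.
Stored little-endian, the bytes at ascending addresses are 0C 52 55 28 37 DE D6 B9.
Read back as big-endian, the last byte is least significant, giving 0x0C52552837DED6B9.
0x0C52552837DED6B9 = 887865707769812665.

887865707769812665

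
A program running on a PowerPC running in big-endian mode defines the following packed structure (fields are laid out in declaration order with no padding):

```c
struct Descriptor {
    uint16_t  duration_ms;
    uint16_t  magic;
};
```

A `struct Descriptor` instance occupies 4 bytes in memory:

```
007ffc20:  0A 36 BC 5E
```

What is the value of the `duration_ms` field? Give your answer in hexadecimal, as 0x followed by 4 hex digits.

`duration_ms` is the first field, at byte offset 0, occupying 2 bytes.
Bytes at offsets 0..1: 0A 36.
Big-endian: lowest address holds the most-significant byte.
The bytes are already most-significant first: 0x0A36.

0x0A36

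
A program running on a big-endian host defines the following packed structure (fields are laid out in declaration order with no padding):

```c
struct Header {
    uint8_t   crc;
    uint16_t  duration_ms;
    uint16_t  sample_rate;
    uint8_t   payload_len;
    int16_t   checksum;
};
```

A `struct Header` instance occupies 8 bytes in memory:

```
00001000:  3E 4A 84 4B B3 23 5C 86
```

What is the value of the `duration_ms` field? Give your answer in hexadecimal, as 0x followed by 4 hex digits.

0x4A84

`duration_ms` follows `crc` (1 byte), so it starts at byte offset 1 and occupies 2 bytes.
Bytes at offsets 1..2: 4A 84.
Big-endian: lowest address holds the most-significant byte.
The bytes are already most-significant first: 0x4A84.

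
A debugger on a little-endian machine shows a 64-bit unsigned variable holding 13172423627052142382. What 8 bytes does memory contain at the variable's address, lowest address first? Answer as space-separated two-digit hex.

2E CF 67 91 7F D9 CD B6

13172423627052142382 in hexadecimal, padded to 64 bits, is 0xB6CDD97F9167CF2E.
Split into bytes (most-significant first): B6 CD D9 7F 91 67 CF 2E.
Little-endian stores the least-significant byte at the lowest address.
So at ascending addresses the bytes are 2E CF 67 91 7F D9 CD B6.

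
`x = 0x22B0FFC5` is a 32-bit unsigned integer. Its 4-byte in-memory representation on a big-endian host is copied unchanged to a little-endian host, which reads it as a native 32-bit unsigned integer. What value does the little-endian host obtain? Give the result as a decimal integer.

Stored big-endian, the bytes at ascending addresses are 22 B0 FF C5.
Read back as little-endian, the first byte is least significant, giving 0xC5FFB022.
0xC5FFB022 = 3321868322.

3321868322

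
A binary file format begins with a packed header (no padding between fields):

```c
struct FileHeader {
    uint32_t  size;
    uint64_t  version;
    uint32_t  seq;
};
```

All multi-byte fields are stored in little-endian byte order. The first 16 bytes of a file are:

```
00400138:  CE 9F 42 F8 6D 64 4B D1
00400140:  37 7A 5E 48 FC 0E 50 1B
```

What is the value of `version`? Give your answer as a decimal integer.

`version` follows `size` (4 bytes), so it starts at byte offset 4 and occupies 8 bytes.
Bytes at offsets 4..11: 6D 64 4B D1 37 7A 5E 48.
Little-endian: lowest address holds the least-significant byte.
Reassemble most-significant byte first: 48 5E 7A 37 D1 4B 64 6D → 0x485E7A37D14B646D.
0x485E7A37D14B646D = 5214739798694782061.

5214739798694782061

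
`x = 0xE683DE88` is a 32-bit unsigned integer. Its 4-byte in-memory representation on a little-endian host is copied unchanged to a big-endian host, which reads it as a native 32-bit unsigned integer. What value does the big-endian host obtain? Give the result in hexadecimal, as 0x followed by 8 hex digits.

Stored little-endian, the bytes at ascending addresses are 88 DE 83 E6.
Read back as big-endian, the last byte is least significant, giving 0x88DE83E6.

0x88DE83E6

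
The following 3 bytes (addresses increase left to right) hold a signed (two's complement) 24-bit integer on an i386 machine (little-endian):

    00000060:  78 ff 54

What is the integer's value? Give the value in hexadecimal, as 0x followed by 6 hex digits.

Little-endian stores the least-significant byte at the lowest address.
Reassemble most-significant byte first: 54 FF 78 → 0x54FF78.

0x54FF78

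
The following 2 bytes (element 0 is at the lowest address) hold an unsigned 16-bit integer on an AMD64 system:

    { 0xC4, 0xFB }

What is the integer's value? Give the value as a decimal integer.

64452

Little-endian: lowest address holds the least-significant byte.
Reassemble most-significant byte first: FB C4 → 0xFBC4.
0xFBC4 = 64452.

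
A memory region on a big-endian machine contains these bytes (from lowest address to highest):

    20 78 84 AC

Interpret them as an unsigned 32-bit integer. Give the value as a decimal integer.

Big-endian: lowest address holds the most-significant byte.
The bytes are already most-significant first: 0x207884AC.
0x207884AC = 544769196.

544769196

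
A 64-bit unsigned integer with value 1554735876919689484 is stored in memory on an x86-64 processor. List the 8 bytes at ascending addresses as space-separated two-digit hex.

1554735876919689484 in hexadecimal, padded to 64 bits, is 0x1593880AEF5A810C.
Split into bytes (most-significant first): 15 93 88 0A EF 5A 81 0C.
Little-endian: lowest address holds the least-significant byte.
So at ascending addresses the bytes are 0C 81 5A EF 0A 88 93 15.

0C 81 5A EF 0A 88 93 15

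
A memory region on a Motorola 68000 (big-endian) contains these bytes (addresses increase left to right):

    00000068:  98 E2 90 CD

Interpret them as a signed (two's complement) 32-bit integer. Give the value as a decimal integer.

-1729982259

In big-endian order the high byte comes first in memory.
The bytes are already most-significant first: 0x98E290CD.
Top bit is set, so as a signed 32-bit value this is 0x98E290CD − 2^32 = -1729982259.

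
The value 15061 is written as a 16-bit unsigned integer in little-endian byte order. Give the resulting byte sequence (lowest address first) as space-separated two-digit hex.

D5 3A

15061 in hexadecimal, padded to 16 bits, is 0x3AD5.
Split into bytes (most-significant first): 3A D5.
In little-endian order the low byte comes first in memory.
So at ascending addresses the bytes are D5 3A.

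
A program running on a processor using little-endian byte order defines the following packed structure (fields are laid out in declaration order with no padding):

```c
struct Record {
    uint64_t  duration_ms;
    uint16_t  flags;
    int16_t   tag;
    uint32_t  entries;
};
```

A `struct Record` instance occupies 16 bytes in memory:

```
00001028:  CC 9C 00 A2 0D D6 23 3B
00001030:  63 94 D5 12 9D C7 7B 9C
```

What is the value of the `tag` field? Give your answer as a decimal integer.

`tag` follows `duration_ms` (8 B), `flags` (2 B), so it starts at offset 8 + 2 = 10 and occupies 2 bytes.
Bytes at offsets 10..11: D5 12.
Little-endian: lowest address holds the least-significant byte.
Reassemble most-significant byte first: 12 D5 → 0x12D5.
0x12D5 = 4821.

4821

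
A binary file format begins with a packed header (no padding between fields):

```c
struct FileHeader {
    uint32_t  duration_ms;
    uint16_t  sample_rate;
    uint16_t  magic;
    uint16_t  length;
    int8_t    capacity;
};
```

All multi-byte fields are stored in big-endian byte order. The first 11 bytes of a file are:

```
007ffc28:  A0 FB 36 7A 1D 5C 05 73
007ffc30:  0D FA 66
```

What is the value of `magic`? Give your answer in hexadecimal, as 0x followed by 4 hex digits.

`magic` follows `duration_ms` (4 B), `sample_rate` (2 B), so it starts at offset 4 + 2 = 6 and occupies 2 bytes.
Bytes at offsets 6..7: 05 73.
In big-endian order the high byte comes first in memory.
The bytes are already most-significant first: 0x0573.

0x0573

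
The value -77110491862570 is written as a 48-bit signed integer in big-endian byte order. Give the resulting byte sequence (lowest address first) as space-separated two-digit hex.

Two's complement of -77110491862570 in 48 bits: 77110491862570 = 0x4621AF79D62A; invert → 0xB9DE508629D5; add 1 → 0xB9DE508629D6.
Split into bytes (most-significant first): B9 DE 50 86 29 D6.
Big-endian stores the most-significant byte at the lowest address.
So the memory order matches the most-significant-first order: B9 DE 50 86 29 D6.

B9 DE 50 86 29 D6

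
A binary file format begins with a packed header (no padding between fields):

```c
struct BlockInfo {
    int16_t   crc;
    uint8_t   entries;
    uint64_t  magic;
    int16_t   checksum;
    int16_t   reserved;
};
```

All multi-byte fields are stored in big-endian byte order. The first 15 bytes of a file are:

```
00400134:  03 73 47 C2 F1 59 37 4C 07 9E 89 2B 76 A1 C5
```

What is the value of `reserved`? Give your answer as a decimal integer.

-24123

`reserved` follows `crc` (2 B), `entries` (1 B), `magic` (8 B), `checksum` (2 B), so it starts at offset 2 + 1 + 8 + 2 = 13 and occupies 2 bytes.
Bytes at offsets 13..14: A1 C5.
In big-endian order the high byte comes first in memory.
The bytes are already most-significant first: 0xA1C5.
Top bit is set, so as a signed 16-bit value this is 0xA1C5 − 2^16 = -24123.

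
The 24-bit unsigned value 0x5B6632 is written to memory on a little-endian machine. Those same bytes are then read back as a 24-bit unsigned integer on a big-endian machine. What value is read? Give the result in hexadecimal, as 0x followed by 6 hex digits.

0x32665B

Stored little-endian, the bytes at ascending addresses are 32 66 5B.
Read back as big-endian, the last byte is least significant, giving 0x32665B.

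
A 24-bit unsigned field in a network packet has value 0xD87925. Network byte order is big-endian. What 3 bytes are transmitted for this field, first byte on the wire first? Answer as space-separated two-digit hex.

Split into bytes (most-significant first): D8 79 25.
Big-endian: lowest address holds the most-significant byte.
So the memory order matches the most-significant-first order: D8 79 25.

D8 79 25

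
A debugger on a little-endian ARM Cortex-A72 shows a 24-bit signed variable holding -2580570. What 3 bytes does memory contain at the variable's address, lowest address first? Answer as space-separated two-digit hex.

A6 9F D8

Two's complement of -2580570 in 24 bits: 2580570 = 0x27605A; invert → 0xD89FA5; add 1 → 0xD89FA6.
Split into bytes (most-significant first): D8 9F A6.
Little-endian: lowest address holds the least-significant byte.
So at ascending addresses the bytes are A6 9F D8.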